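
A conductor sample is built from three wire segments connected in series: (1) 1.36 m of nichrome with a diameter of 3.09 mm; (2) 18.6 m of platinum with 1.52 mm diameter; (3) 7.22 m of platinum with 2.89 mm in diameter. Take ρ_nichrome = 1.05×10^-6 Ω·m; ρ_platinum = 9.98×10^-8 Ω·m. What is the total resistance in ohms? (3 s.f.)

Seg 1: A = π(d/2)² = π(1.5450e-03 m)² = 7.499e-06 m²
R_1 = (1.05×10^-6)(1.36)/(7.499e-06) = 0.1904 Ω
Seg 2: A = π(d/2)² = π(7.6000e-04 m)² = 1.815e-06 m²
R_2 = (9.98×10^-8)(18.6)/(1.815e-06) = 1.023 Ω
Seg 3: A = π(d/2)² = π(1.4450e-03 m)² = 6.560e-06 m²
R_3 = (9.98×10^-8)(7.22)/(6.560e-06) = 0.1098 Ω
R_total = R_1 + R_2 + R_3 = 1.32 Ω

1.32 Ω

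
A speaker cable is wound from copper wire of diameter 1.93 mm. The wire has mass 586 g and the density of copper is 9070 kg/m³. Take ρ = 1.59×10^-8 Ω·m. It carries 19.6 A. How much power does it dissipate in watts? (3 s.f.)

A = π(d/2)² = π(9.6500e-04 m)² = 2.9255e-06 m²
L = m/(density·A) = 0.586/(9070×2.9255e-06) = 22.08 m
R = ρL/A = (1.59×10^-8)(22.08)/(2.9255e-06) = 0.12 Ω
P = I²R = (19.6)² × 0.12 = 46.1 W

46.1 W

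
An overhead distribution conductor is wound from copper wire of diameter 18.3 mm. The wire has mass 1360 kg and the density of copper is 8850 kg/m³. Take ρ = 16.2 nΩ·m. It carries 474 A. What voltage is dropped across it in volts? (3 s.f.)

ρ = 16.2 nΩ·m = 1.62×10^-8 Ω·m
A = π(d/2)² = π(9.1500e-03 m)² = 2.6302e-04 m²
L = m/(density·A) = 1360/(8850×2.6302e-04) = 584.3 m
R = ρL/A = (1.62×10^-8)(584.3)/(2.6302e-04) = 0.03599 Ω
V = IR = 474 × 0.03599 = 17.1 V

17.1 V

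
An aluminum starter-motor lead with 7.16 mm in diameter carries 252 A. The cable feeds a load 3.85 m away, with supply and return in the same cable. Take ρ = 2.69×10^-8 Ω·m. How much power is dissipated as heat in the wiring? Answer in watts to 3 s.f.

327 W

A = π(d/2)² = π(3.5800e-03 m)² = 4.026e-05 m²
Total conductor length (both ways) L = 2 × 3.85 = 7.7 m
R = ρL/A = (2.69×10^-8)(7.7)/(4.026e-05) = 0.005144 Ω
P = I²R = (252)² × 0.005144 = 327 W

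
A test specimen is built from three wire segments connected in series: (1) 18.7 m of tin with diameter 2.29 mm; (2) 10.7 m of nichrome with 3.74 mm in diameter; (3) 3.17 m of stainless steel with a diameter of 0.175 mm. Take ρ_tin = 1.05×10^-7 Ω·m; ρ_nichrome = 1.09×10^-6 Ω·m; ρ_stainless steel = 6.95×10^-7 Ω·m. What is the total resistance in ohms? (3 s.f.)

Seg 1: A = π(d/2)² = π(1.1450e-03 m)² = 4.119e-06 m²
R_1 = (1.05×10^-7)(18.7)/(4.119e-06) = 0.4767 Ω
Seg 2: A = π(d/2)² = π(1.8700e-03 m)² = 1.099e-05 m²
R_2 = (1.09×10^-6)(10.7)/(1.099e-05) = 1.062 Ω
Seg 3: A = π(d/2)² = π(8.7500e-05 m)² = 2.405e-08 m²
R_3 = (6.95×10^-7)(3.17)/(2.405e-08) = 91.6 Ω
R_total = R_1 + R_2 + R_3 = 93.1 Ω

93.1 Ω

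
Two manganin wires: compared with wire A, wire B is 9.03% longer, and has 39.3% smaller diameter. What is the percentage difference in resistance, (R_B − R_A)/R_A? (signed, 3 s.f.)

R ∝ L/d², so R_B/R_A = (1 + 9.03/100) × (1 − 39.3/100)⁻²
= 1.09 × 2.714 = 2.959
(R_B − R_A)/R_A = 2.959 − 1 = 196%

196%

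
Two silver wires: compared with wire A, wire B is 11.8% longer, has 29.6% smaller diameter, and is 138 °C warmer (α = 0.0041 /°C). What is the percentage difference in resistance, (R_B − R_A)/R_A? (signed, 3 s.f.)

R ∝ ρL/d² with ρ ∝ (1+αΔT), so R_B/R_A = (1 + 11.8/100) × (1 − 29.6/100)⁻² × (1 + 0.0041×138)
= 1.118 × 2.018 × 1.566 = 3.532
(R_B − R_A)/R_A = 3.532 − 1 = 253%

253%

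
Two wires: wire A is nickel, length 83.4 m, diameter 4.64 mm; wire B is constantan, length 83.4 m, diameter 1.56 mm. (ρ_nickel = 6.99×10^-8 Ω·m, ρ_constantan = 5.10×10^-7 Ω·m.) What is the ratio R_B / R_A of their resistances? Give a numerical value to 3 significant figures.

R ∝ ρL/d², so R_B/R_A = (ρ_B/ρ_A) × (d_A/d_B)²
= (5.10×10^-7/6.99×10^-8) × (4.64/1.56)² = 64.5

64.5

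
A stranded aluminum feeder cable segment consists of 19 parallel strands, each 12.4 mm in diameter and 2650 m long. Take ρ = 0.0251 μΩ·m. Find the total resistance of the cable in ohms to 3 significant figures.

ρ = 0.0251 μΩ·m = 2.51×10^-8 Ω·m
A_strand = π(6.2000e-03 m)² = 1.208e-04 m²
R_strand = ρL/A = (2.51×10^-8)(2650)/(1.208e-04) = 0.5508 Ω
R_total = R_strand/N = 0.5508/19 = 0.0290 Ω

0.0290 Ω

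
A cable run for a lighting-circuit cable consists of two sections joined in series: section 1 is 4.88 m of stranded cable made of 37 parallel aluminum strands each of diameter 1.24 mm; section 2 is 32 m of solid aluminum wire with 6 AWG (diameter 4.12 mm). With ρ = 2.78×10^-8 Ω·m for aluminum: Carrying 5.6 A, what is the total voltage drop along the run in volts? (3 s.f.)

Section 1: A_strand = π(6.2000e-04)² = 1.208e-06 m²; R₁ = ρL/(N·A_s) = (2.78×10^-8)(4.88)/(37×1.208e-06) = 0.003036 Ω
Section 2: A = π(4.12/2 mm)² = π(2.0600e-03 m)² = 1.333e-05 m²
R₂ = (2.78×10^-8)(32)/(1.333e-05) = 0.06673 Ω
R = R₁ + R₂ = 0.06976 Ω
V = IR = 5.6 × 0.06976 = 0.391 V

0.391 V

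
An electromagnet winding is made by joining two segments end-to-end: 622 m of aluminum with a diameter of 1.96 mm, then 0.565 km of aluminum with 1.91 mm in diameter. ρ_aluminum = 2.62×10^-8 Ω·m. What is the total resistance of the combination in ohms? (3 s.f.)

10.6 Ω

Segment 1: A = π(d/2)² = π(9.8000e-04 m)² = 3.017e-06 m²
R₁ = ρL/A = (2.62×10^-8)(622)/(3.017e-06) = 5.401 Ω
Segment 2: A = π(d/2)² = π(9.5500e-04 m)² = 2.865e-06 m²
R₂ = (2.62×10^-8)(565)/(2.865e-06) = 5.166 Ω
R = R₁ + R₂ = 10.6 Ω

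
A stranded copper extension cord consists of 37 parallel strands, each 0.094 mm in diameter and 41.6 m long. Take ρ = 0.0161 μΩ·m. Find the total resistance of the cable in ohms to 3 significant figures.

ρ = 0.0161 μΩ·m = 1.61×10^-8 Ω·m
A_strand = π(4.7000e-05 m)² = 6.940e-09 m²
R_strand = ρL/A = (1.61×10^-8)(41.6)/(6.940e-09) = 96.51 Ω
R_total = R_strand/N = 96.51/37 = 2.61 Ω

2.61 Ω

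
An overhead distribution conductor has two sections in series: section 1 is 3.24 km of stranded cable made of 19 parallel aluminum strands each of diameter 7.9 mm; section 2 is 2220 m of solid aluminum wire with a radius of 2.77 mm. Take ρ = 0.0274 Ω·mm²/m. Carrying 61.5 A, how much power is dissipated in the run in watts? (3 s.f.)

ρ = 0.0274 Ω·mm²/m = 2.74×10^-8 Ω·m
Section 1: A_strand = π(3.9500e-03)² = 4.902e-05 m²; R₁ = ρL/(N·A_s) = (2.74×10^-8)(3240)/(19×4.902e-05) = 0.09532 Ω
Section 2: A = πr² = π(2.7700e-03 m)² = 2.411e-05 m²
R₂ = (2.74×10^-8)(2220)/(2.411e-05) = 2.523 Ω
R = R₁ + R₂ = 2.619 Ω
P = I²R = (61.5)² × 2.619 = 9900 W

9900 W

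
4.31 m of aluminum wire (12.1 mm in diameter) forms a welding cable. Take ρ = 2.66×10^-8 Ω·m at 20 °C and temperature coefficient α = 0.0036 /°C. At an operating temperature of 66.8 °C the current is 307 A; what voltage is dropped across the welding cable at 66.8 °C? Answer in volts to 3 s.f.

A = π(d/2)² = π(6.0500e-03 m)² = 1.150e-04 m²
R₍20₎ = ρL/A = (2.66×10^-8)(4.31)/(1.150e-04) = 9.970×10^-4 Ω
R₍66.8₎ = R₍20₎(1 + αΔT) = 9.970×10^-4 × (1 + 0.0036×46.8) = 0.001165 Ω
V = IR = 307 × 0.001165 = 0.358 V

0.358 V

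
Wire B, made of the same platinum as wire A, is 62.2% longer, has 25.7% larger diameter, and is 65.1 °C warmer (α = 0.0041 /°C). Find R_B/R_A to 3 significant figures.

R ∝ ρL/d² with ρ ∝ (1+αΔT), so R_B/R_A = (1 + 62.2/100) × (1 + 25.7/100)⁻² × (1 + 0.0041×65.1)
= 1.622 × 0.6329 × 1.267 = 1.30

1.30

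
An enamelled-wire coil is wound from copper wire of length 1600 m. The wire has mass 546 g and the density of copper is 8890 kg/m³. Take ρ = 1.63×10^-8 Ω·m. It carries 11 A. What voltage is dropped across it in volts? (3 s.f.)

7470 V

A = m/(density·L) = 0.546/(8890×1600) = 3.8386e-08 m²
R = ρL/A = (1.63×10^-8)(1600)/(3.8386e-08) = 679.4 Ω
V = IR = 11 × 679.4 = 7470 V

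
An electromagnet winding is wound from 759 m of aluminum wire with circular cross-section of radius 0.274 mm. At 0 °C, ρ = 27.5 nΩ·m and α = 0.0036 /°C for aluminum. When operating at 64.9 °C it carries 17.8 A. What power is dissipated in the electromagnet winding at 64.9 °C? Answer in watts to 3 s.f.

34600 W

ρ = 27.5 nΩ·m = 2.75×10^-8 Ω·m
A = πr² = π(2.7400e-04 m)² = 2.359e-07 m²
R₍0₎ = ρL/A = (2.75×10^-8)(759)/(2.359e-07) = 88.5 Ω
R₍64.9₎ = R₍0₎(1 + αΔT) = 88.5 × (1 + 0.0036×64.9) = 109.2 Ω
P = I²R = (17.8)² × 109.2 = 34600 W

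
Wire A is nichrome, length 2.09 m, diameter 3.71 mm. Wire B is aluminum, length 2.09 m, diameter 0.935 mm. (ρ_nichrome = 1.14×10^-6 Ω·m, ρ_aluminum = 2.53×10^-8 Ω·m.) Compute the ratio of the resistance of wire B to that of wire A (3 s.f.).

0.349

R ∝ ρL/d², so R_B/R_A = (ρ_B/ρ_A) × (d_A/d_B)²
= (2.53×10^-8/1.14×10^-6) × (3.71/0.935)² = 0.349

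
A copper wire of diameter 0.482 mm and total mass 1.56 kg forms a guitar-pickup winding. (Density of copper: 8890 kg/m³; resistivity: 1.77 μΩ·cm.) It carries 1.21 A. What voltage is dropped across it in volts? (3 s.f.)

113 V

ρ = 1.77 μΩ·cm = 1.77×10^-8 Ω·m
A = π(d/2)² = π(2.4100e-04 m)² = 1.8247e-07 m²
L = m/(density·A) = 1.56/(8890×1.8247e-07) = 961.7 m
R = ρL/A = (1.77×10^-8)(961.7)/(1.8247e-07) = 93.29 Ω
V = IR = 1.21 × 93.29 = 113 V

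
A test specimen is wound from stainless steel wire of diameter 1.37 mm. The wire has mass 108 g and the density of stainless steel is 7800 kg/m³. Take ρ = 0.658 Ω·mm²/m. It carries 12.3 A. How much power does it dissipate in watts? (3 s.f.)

634 W

ρ = 0.658 Ω·mm²/m = 6.58×10^-7 Ω·m
A = π(d/2)² = π(6.8500e-04 m)² = 1.4741e-06 m²
L = m/(density·A) = 0.108/(7800×1.4741e-06) = 9.393 m
R = ρL/A = (6.58×10^-7)(9.393)/(1.4741e-06) = 4.193 Ω
P = I²R = (12.3)² × 4.193 = 634 W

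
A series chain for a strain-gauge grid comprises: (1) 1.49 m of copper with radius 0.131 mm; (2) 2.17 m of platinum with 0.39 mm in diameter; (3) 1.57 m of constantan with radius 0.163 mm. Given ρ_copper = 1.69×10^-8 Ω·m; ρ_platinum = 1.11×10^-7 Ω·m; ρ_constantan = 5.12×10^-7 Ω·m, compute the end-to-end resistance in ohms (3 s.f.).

12.1 Ω

Seg 1: A = πr² = π(1.3100e-04 m)² = 5.391e-08 m²
R_1 = (1.69×10^-8)(1.49)/(5.391e-08) = 0.4671 Ω
Seg 2: A = π(d/2)² = π(1.9500e-04 m)² = 1.195e-07 m²
R_2 = (1.11×10^-7)(2.17)/(1.195e-07) = 2.016 Ω
Seg 3: A = πr² = π(1.6300e-04 m)² = 8.347e-08 m²
R_3 = (5.12×10^-7)(1.57)/(8.347e-08) = 9.63 Ω
R_total = R_1 + R_2 + R_3 = 12.1 Ω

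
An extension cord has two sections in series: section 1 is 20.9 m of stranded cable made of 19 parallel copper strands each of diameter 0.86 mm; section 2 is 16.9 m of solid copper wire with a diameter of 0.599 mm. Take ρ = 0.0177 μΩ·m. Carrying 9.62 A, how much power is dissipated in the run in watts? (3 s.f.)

101 W

ρ = 0.0177 μΩ·m = 1.77×10^-8 Ω·m
Section 1: A_strand = π(4.3000e-04)² = 5.809e-07 m²; R₁ = ρL/(N·A_s) = (1.77×10^-8)(20.9)/(19×5.809e-07) = 0.03352 Ω
Section 2: A = π(d/2)² = π(2.9950e-04 m)² = 2.818e-07 m²
R₂ = (1.77×10^-8)(16.9)/(2.818e-07) = 1.061 Ω
R = R₁ + R₂ = 1.095 Ω
P = I²R = (9.62)² × 1.095 = 101 W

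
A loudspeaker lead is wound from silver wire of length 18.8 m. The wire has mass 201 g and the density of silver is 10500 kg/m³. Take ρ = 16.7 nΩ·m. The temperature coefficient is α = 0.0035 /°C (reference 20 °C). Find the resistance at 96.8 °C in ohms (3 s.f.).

ρ = 16.7 nΩ·m = 1.67×10^-8 Ω·m
A = m/(density·L) = 0.201/(10500×18.8) = 1.0182e-06 m²
R = ρL/A = (1.67×10^-8)(18.8)/(1.0182e-06) = 0.3083 Ω
R(96.8 °C) = 0.3083 × (1 + 0.0035×76.8) = 0.391 Ω

0.391 Ω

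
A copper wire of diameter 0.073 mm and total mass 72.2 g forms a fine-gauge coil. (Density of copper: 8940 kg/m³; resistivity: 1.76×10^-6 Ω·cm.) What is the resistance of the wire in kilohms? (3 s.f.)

ρ = 1.76×10^-6 Ω·cm = 1.76×10^-8 Ω·m
A = π(d/2)² = π(3.6500e-05 m)² = 4.1854e-09 m²
L = m/(density·A) = 0.0722/(8940×4.1854e-09) = 1930 m
R = ρL/A = (1.76×10^-8)(1930)/(4.1854e-09) = 8.11 kΩ

8.11 kΩ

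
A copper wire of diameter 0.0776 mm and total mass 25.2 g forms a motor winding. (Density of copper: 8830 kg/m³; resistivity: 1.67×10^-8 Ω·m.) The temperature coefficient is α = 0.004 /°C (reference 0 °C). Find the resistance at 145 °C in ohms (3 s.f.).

A = π(d/2)² = π(3.8800e-05 m)² = 4.7295e-09 m²
L = m/(density·A) = 0.0252/(8830×4.7295e-09) = 603.4 m
R = ρL/A = (1.67×10^-8)(603.4)/(4.7295e-09) = 2131 Ω
R(145 °C) = 2131 × (1 + 0.004×145) = 3370 Ω

3370 Ω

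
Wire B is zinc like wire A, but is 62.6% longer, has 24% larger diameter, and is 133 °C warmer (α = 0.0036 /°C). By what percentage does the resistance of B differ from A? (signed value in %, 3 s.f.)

R ∝ ρL/d² with ρ ∝ (1+αΔT), so R_B/R_A = (1 + 62.6/100) × (1 + 24/100)⁻² × (1 + 0.0036×133)
= 1.626 × 0.6504 × 1.479 = 1.564
(R_B − R_A)/R_A = 1.564 − 1 = 56.4%

56.4%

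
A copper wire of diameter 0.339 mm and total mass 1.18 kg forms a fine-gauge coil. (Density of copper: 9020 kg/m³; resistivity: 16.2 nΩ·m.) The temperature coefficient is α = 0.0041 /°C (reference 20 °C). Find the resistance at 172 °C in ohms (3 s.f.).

422 Ω

ρ = 16.2 nΩ·m = 1.62×10^-8 Ω·m
A = π(d/2)² = π(1.6950e-04 m)² = 9.0259e-08 m²
L = m/(density·A) = 1.18/(9020×9.0259e-08) = 1449 m
R = ρL/A = (1.62×10^-8)(1449)/(9.0259e-08) = 260.1 Ω
R(172 °C) = 260.1 × (1 + 0.0041×152) = 422 Ω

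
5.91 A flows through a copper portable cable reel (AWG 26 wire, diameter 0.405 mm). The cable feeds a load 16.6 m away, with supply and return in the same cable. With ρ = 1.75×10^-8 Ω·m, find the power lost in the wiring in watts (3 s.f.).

A = π(0.405/2 mm)² = π(2.0250e-04 m)² = 1.288e-07 m²
Total conductor length (both ways) L = 2 × 16.6 = 33.2 m
R = ρL/A = (1.75×10^-8)(33.2)/(1.288e-07) = 4.51 Ω
P = I²R = (5.91)² × 4.51 = 158 W

158 W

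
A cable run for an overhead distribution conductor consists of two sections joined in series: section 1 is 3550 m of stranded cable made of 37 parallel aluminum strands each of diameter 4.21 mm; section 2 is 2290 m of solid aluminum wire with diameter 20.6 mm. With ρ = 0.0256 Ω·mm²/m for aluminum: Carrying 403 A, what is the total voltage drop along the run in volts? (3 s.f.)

ρ = 0.0256 Ω·mm²/m = 2.56×10^-8 Ω·m
Section 1: A_strand = π(2.1050e-03)² = 1.392e-05 m²; R₁ = ρL/(N·A_s) = (2.56×10^-8)(3550)/(37×1.392e-05) = 0.1764 Ω
Section 2: A = π(d/2)² = π(1.0300e-02 m)² = 3.333e-04 m²
R₂ = (2.56×10^-8)(2290)/(3.333e-04) = 0.1759 Ω
R = R₁ + R₂ = 0.3523 Ω
V = IR = 403 × 0.3523 = 142 V

142 V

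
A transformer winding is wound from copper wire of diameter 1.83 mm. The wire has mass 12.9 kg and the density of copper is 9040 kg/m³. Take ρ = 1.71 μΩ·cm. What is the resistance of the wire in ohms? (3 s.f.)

ρ = 1.71 μΩ·cm = 1.71×10^-8 Ω·m
A = π(d/2)² = π(9.1500e-04 m)² = 2.6302e-06 m²
L = m/(density·A) = 12.9/(9040×2.6302e-06) = 542.5 m
R = ρL/A = (1.71×10^-8)(542.5)/(2.6302e-06) = 3.53 Ω

3.53 Ω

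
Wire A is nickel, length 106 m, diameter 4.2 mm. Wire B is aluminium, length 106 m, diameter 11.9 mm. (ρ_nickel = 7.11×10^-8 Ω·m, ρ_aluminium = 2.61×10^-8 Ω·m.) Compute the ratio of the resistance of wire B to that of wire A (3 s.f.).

0.0457

R ∝ ρL/d², so R_B/R_A = (ρ_B/ρ_A) × (d_A/d_B)²
= (2.61×10^-8/7.11×10^-8) × (4.2/11.9)² = 0.0457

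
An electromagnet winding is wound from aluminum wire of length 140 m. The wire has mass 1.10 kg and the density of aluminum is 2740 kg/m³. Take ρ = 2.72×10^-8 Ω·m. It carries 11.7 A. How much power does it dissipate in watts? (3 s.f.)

A = m/(density·L) = 1.1/(2740×140) = 2.8676e-06 m²
R = ρL/A = (2.72×10^-8)(140)/(2.8676e-06) = 1.328 Ω
P = I²R = (11.7)² × 1.328 = 182 W

182 W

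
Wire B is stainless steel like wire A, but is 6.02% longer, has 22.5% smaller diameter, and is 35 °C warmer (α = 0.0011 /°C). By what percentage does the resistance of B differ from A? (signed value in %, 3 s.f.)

83.3%

R ∝ ρL/d² with ρ ∝ (1+αΔT), so R_B/R_A = (1 + 6.02/100) × (1 − 22.5/100)⁻² × (1 + 0.0011×35)
= 1.06 × 1.665 × 1.038 = 1.833
(R_B − R_A)/R_A = 1.833 − 1 = 83.3%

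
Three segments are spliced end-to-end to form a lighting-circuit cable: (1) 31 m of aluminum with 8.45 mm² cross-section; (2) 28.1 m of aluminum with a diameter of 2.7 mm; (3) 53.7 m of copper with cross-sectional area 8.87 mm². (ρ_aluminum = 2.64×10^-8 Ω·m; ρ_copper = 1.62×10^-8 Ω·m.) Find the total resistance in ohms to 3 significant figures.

Seg 1: A = 8.45 mm² = 8.450e-06 m²
R_1 = (2.64×10^-8)(31)/(8.450e-06) = 0.09685 Ω
Seg 2: A = π(d/2)² = π(1.3500e-03 m)² = 5.726e-06 m²
R_2 = (2.64×10^-8)(28.1)/(5.726e-06) = 0.1296 Ω
Seg 3: A = 8.87 mm² = 8.870e-06 m²
R_3 = (1.62×10^-8)(53.7)/(8.870e-06) = 0.09808 Ω
R_total = R_1 + R_2 + R_3 = 0.324 Ω

0.324 Ω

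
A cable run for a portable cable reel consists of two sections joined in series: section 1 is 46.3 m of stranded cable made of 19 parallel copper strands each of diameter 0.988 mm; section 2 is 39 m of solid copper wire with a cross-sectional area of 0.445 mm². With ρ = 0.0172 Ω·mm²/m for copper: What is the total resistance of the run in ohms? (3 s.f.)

1.56 Ω

ρ = 0.0172 Ω·mm²/m = 1.72×10^-8 Ω·m
Section 1: A_strand = π(4.9400e-04)² = 7.667e-07 m²; R₁ = ρL/(N·A_s) = (1.72×10^-8)(46.3)/(19×7.667e-07) = 0.05467 Ω
Section 2: A = 0.445 mm² = 4.450e-07 m²
R₂ = (1.72×10^-8)(39)/(4.450e-07) = 1.507 Ω
R = R₁ + R₂ = 1.56 Ω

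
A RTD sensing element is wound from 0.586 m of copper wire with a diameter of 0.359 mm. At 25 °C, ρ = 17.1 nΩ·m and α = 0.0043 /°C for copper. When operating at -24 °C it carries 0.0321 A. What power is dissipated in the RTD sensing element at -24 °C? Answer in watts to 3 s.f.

8.05×10^-5 W

ρ = 17.1 nΩ·m = 1.71×10^-8 Ω·m
A = π(d/2)² = π(1.7950e-04 m)² = 1.012e-07 m²
R₍25₎ = ρL/A = (1.71×10^-8)(0.586)/(1.012e-07) = 0.099 Ω
R₍-24₎ = R₍25₎(1 + αΔT) = 0.099 × (1 + 0.0043×-49) = 0.07814 Ω
P = I²R = (0.0321)² × 0.07814 = 8.05×10^-5 W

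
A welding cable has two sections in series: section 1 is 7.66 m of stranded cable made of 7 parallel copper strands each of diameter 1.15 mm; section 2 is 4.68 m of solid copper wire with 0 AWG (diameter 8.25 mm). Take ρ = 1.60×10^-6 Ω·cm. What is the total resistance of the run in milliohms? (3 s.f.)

ρ = 1.60×10^-6 Ω·cm = 1.60×10^-8 Ω·m
Section 1: A_strand = π(5.7500e-04)² = 1.039e-06 m²; R₁ = ρL/(N·A_s) = (1.60×10^-8)(7.66)/(7×1.039e-06) = 0.01686 Ω
Section 2: A = π(8.25/2 mm)² = π(4.1250e-03 m)² = 5.346e-05 m²
R₂ = (1.60×10^-8)(4.68)/(5.346e-05) = 0.001401 Ω
R = R₁ + R₂ = 18.3 mΩ

18.3 mΩ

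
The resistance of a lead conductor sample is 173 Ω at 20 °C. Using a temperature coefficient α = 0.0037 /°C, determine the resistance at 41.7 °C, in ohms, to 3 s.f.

187 Ω

ΔT = 41.7 − 20 = 21.7 °C
R = R₀(1 + αΔT) = 173 × (1 + 0.0037×21.7) = 173 × 1.08 = 187 Ω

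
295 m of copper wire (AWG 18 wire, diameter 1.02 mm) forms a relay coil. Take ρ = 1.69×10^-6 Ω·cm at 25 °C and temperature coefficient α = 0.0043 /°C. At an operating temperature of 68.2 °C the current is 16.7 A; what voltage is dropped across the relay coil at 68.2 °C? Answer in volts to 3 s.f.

ρ = 1.69×10^-6 Ω·cm = 1.69×10^-8 Ω·m
A = π(1.02/2 mm)² = π(5.1000e-04 m)² = 8.171e-07 m²
R₍25₎ = ρL/A = (1.69×10^-8)(295)/(8.171e-07) = 6.101 Ω
R₍68.2₎ = R₍25₎(1 + αΔT) = 6.101 × (1 + 0.0043×43.2) = 7.235 Ω
V = IR = 16.7 × 7.235 = 121 V

121 V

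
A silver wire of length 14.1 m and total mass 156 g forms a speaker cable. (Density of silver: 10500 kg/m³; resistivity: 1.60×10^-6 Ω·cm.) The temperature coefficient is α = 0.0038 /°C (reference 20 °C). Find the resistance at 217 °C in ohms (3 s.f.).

0.374 Ω

ρ = 1.60×10^-6 Ω·cm = 1.60×10^-8 Ω·m
A = m/(density·L) = 0.156/(10500×14.1) = 1.0537e-06 m²
R = ρL/A = (1.60×10^-8)(14.1)/(1.0537e-06) = 0.2141 Ω
R(217 °C) = 0.2141 × (1 + 0.0038×197) = 0.374 Ω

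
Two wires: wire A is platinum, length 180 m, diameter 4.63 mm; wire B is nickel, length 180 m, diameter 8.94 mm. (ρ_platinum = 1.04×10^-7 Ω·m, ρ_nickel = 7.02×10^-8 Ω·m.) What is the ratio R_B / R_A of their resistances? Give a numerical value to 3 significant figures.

0.181

R ∝ ρL/d², so R_B/R_A = (ρ_B/ρ_A) × (d_A/d_B)²
= (7.02×10^-8/1.04×10^-7) × (4.63/8.94)² = 0.181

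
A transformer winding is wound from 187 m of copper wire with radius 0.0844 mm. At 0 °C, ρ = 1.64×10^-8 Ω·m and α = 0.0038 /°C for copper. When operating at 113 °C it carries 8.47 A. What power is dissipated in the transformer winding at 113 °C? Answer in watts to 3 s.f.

14100 W

A = πr² = π(8.4400e-05 m)² = 2.238e-08 m²
R₍0₎ = ρL/A = (1.64×10^-8)(187)/(2.238e-08) = 137 Ω
R₍113₎ = R₍0₎(1 + αΔT) = 137 × (1 + 0.0038×113) = 195.9 Ω
P = I²R = (8.47)² × 195.9 = 14100 W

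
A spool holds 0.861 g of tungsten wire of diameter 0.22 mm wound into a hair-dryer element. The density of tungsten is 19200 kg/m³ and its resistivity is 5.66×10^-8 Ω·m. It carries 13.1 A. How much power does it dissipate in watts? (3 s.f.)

301 W

A = π(d/2)² = π(1.1000e-04 m)² = 3.8013e-08 m²
L = m/(density·A) = 8.610×10^-4/(19200×3.8013e-08) = 1.18 m
R = ρL/A = (5.66×10^-8)(1.18)/(3.8013e-08) = 1.756 Ω
P = I²R = (13.1)² × 1.756 = 301 W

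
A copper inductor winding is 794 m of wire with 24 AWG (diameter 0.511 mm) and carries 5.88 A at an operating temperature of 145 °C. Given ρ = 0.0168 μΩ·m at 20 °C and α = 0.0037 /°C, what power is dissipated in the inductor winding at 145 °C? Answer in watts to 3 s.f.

ρ = 0.0168 μΩ·m = 1.68×10^-8 Ω·m
A = π(0.511/2 mm)² = π(2.5550e-04 m)² = 2.051e-07 m²
R₍20₎ = ρL/A = (1.68×10^-8)(794)/(2.051e-07) = 65.04 Ω
R₍145₎ = R₍20₎(1 + αΔT) = 65.04 × (1 + 0.0037×125) = 95.12 Ω
P = I²R = (5.88)² × 95.12 = 3290 W

3290 W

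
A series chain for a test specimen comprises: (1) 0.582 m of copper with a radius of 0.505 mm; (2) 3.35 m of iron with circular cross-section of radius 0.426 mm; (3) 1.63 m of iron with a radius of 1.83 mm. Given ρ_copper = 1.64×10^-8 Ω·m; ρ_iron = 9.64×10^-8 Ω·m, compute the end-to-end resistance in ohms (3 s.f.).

Seg 1: A = πr² = π(5.0500e-04 m)² = 8.012e-07 m²
R_1 = (1.64×10^-8)(0.582)/(8.012e-07) = 0.01191 Ω
Seg 2: A = πr² = π(4.2600e-04 m)² = 5.701e-07 m²
R_2 = (9.64×10^-8)(3.35)/(5.701e-07) = 0.5664 Ω
Seg 3: A = πr² = π(1.8300e-03 m)² = 1.052e-05 m²
R_3 = (9.64×10^-8)(1.63)/(1.052e-05) = 0.01494 Ω
R_total = R_1 + R_2 + R_3 = 0.593 Ω

0.593 Ω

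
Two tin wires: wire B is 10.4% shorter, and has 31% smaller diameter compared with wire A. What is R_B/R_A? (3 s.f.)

R ∝ L/d², so R_B/R_A = (1 − 10.4/100) × (1 − 31/100)⁻²
= 0.896 × 2.1 = 1.88

1.88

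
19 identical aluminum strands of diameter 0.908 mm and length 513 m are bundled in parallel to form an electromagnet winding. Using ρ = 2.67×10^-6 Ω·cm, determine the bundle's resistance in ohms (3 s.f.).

1.11 Ω

ρ = 2.67×10^-6 Ω·cm = 2.67×10^-8 Ω·m
A_strand = π(4.5400e-04 m)² = 6.475e-07 m²
R_strand = ρL/A = (2.67×10^-8)(513)/(6.475e-07) = 21.15 Ω
R_total = R_strand/N = 21.15/19 = 1.11 Ω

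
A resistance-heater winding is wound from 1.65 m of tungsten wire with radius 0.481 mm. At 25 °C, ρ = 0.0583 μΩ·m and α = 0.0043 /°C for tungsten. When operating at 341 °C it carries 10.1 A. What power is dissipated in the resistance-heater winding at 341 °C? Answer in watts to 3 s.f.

ρ = 0.0583 μΩ·m = 5.83×10^-8 Ω·m
A = πr² = π(4.8100e-04 m)² = 7.268e-07 m²
R₍25₎ = ρL/A = (5.83×10^-8)(1.65)/(7.268e-07) = 0.1323 Ω
R₍341₎ = R₍25₎(1 + αΔT) = 0.1323 × (1 + 0.0043×316) = 0.3122 Ω
P = I²R = (10.1)² × 0.3122 = 31.8 W

31.8 W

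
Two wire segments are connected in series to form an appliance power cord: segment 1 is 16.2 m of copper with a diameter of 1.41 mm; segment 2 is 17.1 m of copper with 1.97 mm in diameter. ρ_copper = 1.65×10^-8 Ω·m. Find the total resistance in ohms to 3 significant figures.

0.264 Ω

Segment 1: A = π(d/2)² = π(7.0500e-04 m)² = 1.561e-06 m²
R₁ = ρL/A = (1.65×10^-8)(16.2)/(1.561e-06) = 0.1712 Ω
Segment 2: A = π(d/2)² = π(9.8500e-04 m)² = 3.048e-06 m²
R₂ = (1.65×10^-8)(17.1)/(3.048e-06) = 0.09257 Ω
R = R₁ + R₂ = 0.264 Ω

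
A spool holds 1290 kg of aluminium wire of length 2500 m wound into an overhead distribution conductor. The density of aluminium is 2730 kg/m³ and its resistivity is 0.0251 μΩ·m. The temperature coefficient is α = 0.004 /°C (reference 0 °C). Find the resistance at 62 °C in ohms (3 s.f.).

0.414 Ω

ρ = 0.0251 μΩ·m = 2.51×10^-8 Ω·m
A = m/(density·L) = 1290/(2730×2500) = 1.8901e-04 m²
R = ρL/A = (2.51×10^-8)(2500)/(1.8901e-04) = 0.332 Ω
R(62 °C) = 0.332 × (1 + 0.004×62) = 0.414 Ω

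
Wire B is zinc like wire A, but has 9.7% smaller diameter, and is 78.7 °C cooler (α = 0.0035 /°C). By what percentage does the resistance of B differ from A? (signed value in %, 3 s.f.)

R ∝ ρL/d² with ρ ∝ (1+αΔT), so R_B/R_A = (1 − 9.7/100)⁻² × (1 − 0.0035×78.7)
= 1.226 × 0.7246 = 0.8886
(R_B − R_A)/R_A = 0.8886 − 1 = -11.1%

-11.1%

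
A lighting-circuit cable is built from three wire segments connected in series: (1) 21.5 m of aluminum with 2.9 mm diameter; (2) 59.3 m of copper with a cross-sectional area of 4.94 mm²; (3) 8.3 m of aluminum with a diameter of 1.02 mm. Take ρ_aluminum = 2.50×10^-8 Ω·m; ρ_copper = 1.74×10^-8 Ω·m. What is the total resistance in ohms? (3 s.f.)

Seg 1: A = π(d/2)² = π(1.4500e-03 m)² = 6.605e-06 m²
R_1 = (2.50×10^-8)(21.5)/(6.605e-06) = 0.08138 Ω
Seg 2: A = 4.94 mm² = 4.940e-06 m²
R_2 = (1.74×10^-8)(59.3)/(4.940e-06) = 0.2089 Ω
Seg 3: A = π(d/2)² = π(5.1000e-04 m)² = 8.171e-07 m²
R_3 = (2.50×10^-8)(8.3)/(8.171e-07) = 0.2539 Ω
R_total = R_1 + R_2 + R_3 = 0.544 Ω

0.544 Ω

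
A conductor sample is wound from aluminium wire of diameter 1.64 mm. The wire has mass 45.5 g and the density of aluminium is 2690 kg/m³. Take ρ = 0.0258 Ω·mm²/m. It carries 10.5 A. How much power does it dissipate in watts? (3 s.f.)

10.8 W

ρ = 0.0258 Ω·mm²/m = 2.58×10^-8 Ω·m
A = π(d/2)² = π(8.2000e-04 m)² = 2.1124e-06 m²
L = m/(density·A) = 0.0455/(2690×2.1124e-06) = 8.007 m
R = ρL/A = (2.58×10^-8)(8.007)/(2.1124e-06) = 0.0978 Ω
P = I²R = (10.5)² × 0.0978 = 10.8 W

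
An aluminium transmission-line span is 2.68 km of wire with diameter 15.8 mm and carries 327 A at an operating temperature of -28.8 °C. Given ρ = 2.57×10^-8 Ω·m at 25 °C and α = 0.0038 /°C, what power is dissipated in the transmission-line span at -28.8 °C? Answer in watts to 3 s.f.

29900 W

A = π(d/2)² = π(7.9000e-03 m)² = 1.961e-04 m²
R₍25₎ = ρL/A = (2.57×10^-8)(2680)/(1.961e-04) = 0.3513 Ω
R₍-28.8₎ = R₍25₎(1 + αΔT) = 0.3513 × (1 + 0.0038×-53.8) = 0.2795 Ω
P = I²R = (327)² × 0.2795 = 29900 W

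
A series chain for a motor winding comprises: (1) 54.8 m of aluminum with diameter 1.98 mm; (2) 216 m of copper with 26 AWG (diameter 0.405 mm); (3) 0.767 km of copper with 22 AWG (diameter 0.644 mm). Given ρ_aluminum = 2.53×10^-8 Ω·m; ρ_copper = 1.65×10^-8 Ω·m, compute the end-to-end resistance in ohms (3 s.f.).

Seg 1: A = π(d/2)² = π(9.9000e-04 m)² = 3.079e-06 m²
R_1 = (2.53×10^-8)(54.8)/(3.079e-06) = 0.4503 Ω
Seg 2: A = π(0.405/2 mm)² = π(2.0250e-04 m)² = 1.288e-07 m²
R_2 = (1.65×10^-8)(216)/(1.288e-07) = 27.67 Ω
Seg 3: A = π(0.644/2 mm)² = π(3.2200e-04 m)² = 3.257e-07 m²
R_3 = (1.65×10^-8)(767)/(3.257e-07) = 38.85 Ω
R_total = R_1 + R_2 + R_3 = 67.0 Ω

67.0 Ω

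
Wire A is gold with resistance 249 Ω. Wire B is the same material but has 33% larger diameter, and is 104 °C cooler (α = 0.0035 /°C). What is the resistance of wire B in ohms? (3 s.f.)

R ∝ ρL/d² with ρ ∝ (1+αΔT), so R_B/R_A = (1 + 33/100)⁻² × (1 − 0.0035×104)
= 0.5653 × 0.636 = 0.3595
R_B = 0.3595 × 249 = 89.5 Ω

89.5 Ω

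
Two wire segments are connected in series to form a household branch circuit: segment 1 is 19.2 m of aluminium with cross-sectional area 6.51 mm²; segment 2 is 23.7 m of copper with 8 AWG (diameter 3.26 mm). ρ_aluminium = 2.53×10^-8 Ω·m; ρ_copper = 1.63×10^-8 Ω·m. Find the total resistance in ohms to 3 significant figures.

Segment 1: A = 6.51 mm² = 6.510e-06 m²
R₁ = ρL/A = (2.53×10^-8)(19.2)/(6.510e-06) = 0.07462 Ω
Segment 2: A = π(3.26/2 mm)² = π(1.6300e-03 m)² = 8.347e-06 m²
R₂ = (1.63×10^-8)(23.7)/(8.347e-06) = 0.04628 Ω
R = R₁ + R₂ = 0.121 Ω

0.121 Ω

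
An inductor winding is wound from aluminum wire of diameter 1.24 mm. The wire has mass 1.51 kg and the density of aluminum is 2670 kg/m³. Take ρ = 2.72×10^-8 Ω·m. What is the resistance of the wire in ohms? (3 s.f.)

10.5 Ω

A = π(d/2)² = π(6.2000e-04 m)² = 1.2076e-06 m²
L = m/(density·A) = 1.51/(2670×1.2076e-06) = 468.3 m
R = ρL/A = (2.72×10^-8)(468.3)/(1.2076e-06) = 10.5 Ω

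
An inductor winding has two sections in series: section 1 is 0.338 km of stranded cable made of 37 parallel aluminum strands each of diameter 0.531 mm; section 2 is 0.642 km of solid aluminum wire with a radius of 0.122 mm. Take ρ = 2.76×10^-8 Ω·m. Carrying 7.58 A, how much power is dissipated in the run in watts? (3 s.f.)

21800 W

Section 1: A_strand = π(2.6550e-04)² = 2.215e-07 m²; R₁ = ρL/(N·A_s) = (2.76×10^-8)(338)/(37×2.215e-07) = 1.139 Ω
Section 2: A = πr² = π(1.2200e-04 m)² = 4.676e-08 m²
R₂ = (2.76×10^-8)(642)/(4.676e-08) = 378.9 Ω
R = R₁ + R₂ = 380.1 Ω
P = I²R = (7.58)² × 380.1 = 21800 W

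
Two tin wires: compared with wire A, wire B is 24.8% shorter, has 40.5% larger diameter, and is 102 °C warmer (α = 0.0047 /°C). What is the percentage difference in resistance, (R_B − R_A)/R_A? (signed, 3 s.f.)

R ∝ ρL/d² with ρ ∝ (1+αΔT), so R_B/R_A = (1 − 24.8/100) × (1 + 40.5/100)⁻² × (1 + 0.0047×102)
= 0.752 × 0.5066 × 1.479 = 0.5636
(R_B − R_A)/R_A = 0.5636 − 1 = -43.6%

-43.6%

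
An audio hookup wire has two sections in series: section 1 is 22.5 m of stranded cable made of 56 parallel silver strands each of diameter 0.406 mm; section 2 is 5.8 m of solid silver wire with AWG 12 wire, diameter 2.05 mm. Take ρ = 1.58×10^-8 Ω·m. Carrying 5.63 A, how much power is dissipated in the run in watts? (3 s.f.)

2.43 W

Section 1: A_strand = π(2.0300e-04)² = 1.295e-07 m²; R₁ = ρL/(N·A_s) = (1.58×10^-8)(22.5)/(56×1.295e-07) = 0.04904 Ω
Section 2: A = π(2.05/2 mm)² = π(1.0250e-03 m)² = 3.301e-06 m²
R₂ = (1.58×10^-8)(5.8)/(3.301e-06) = 0.02776 Ω
R = R₁ + R₂ = 0.0768 Ω
P = I²R = (5.63)² × 0.0768 = 2.43 W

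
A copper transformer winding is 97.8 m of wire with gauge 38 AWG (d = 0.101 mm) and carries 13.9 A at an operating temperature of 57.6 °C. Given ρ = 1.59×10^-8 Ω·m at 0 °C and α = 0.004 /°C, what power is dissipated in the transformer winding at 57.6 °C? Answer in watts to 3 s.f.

46100 W

A = π(0.101/2 mm)² = π(5.0500e-05 m)² = 8.012e-09 m²
R₍0₎ = ρL/A = (1.59×10^-8)(97.8)/(8.012e-09) = 194.1 Ω
R₍57.6₎ = R₍0₎(1 + αΔT) = 194.1 × (1 + 0.004×57.6) = 238.8 Ω
P = I²R = (13.9)² × 238.8 = 46100 W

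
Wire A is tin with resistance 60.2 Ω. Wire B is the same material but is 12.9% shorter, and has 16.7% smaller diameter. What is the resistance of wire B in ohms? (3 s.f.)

75.6 Ω

R ∝ L/d², so R_B/R_A = (1 − 12.9/100) × (1 − 16.7/100)⁻²
= 0.871 × 1.441 = 1.255
R_B = 1.255 × 60.2 = 75.6 Ω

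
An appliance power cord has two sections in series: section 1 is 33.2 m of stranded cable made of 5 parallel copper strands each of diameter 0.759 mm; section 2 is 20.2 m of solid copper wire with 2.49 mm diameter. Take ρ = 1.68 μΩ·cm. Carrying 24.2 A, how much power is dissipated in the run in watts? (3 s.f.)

ρ = 1.68 μΩ·cm = 1.68×10^-8 Ω·m
Section 1: A_strand = π(3.7950e-04)² = 4.525e-07 m²; R₁ = ρL/(N·A_s) = (1.68×10^-8)(33.2)/(5×4.525e-07) = 0.2465 Ω
Section 2: A = π(d/2)² = π(1.2450e-03 m)² = 4.870e-06 m²
R₂ = (1.68×10^-8)(20.2)/(4.870e-06) = 0.06969 Ω
R = R₁ + R₂ = 0.3162 Ω
P = I²R = (24.2)² × 0.3162 = 185 W

185 W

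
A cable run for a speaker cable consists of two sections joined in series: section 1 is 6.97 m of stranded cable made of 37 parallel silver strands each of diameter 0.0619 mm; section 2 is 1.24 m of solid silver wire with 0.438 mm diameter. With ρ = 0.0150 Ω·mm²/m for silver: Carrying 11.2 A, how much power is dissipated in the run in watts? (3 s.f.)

ρ = 0.0150 Ω·mm²/m = 1.50×10^-8 Ω·m
Section 1: A_strand = π(3.0950e-05)² = 3.009e-09 m²; R₁ = ρL/(N·A_s) = (1.50×10^-8)(6.97)/(37×3.009e-09) = 0.939 Ω
Section 2: A = π(d/2)² = π(2.1900e-04 m)² = 1.507e-07 m²
R₂ = (1.50×10^-8)(1.24)/(1.507e-07) = 0.1234 Ω
R = R₁ + R₂ = 1.062 Ω
P = I²R = (11.2)² × 1.062 = 133 W

133 W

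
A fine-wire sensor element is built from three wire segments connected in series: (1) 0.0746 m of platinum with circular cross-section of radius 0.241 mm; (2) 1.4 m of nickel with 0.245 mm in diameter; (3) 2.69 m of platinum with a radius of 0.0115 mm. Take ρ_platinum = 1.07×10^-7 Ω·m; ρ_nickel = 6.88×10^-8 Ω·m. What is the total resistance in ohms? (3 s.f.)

695 Ω

Seg 1: A = πr² = π(2.4100e-04 m)² = 1.825e-07 m²
R_1 = (1.07×10^-7)(0.0746)/(1.825e-07) = 0.04375 Ω
Seg 2: A = π(d/2)² = π(1.2250e-04 m)² = 4.714e-08 m²
R_2 = (6.88×10^-8)(1.4)/(4.714e-08) = 2.043 Ω
Seg 3: A = πr² = π(1.1500e-05 m)² = 4.155e-10 m²
R_3 = (1.07×10^-7)(2.69)/(4.155e-10) = 692.8 Ω
R_total = R_1 + R_2 + R_3 = 695 Ω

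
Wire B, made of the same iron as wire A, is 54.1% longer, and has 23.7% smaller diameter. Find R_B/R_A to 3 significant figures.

R ∝ L/d², so R_B/R_A = (1 + 54.1/100) × (1 − 23.7/100)⁻²
= 1.541 × 1.718 = 2.65

2.65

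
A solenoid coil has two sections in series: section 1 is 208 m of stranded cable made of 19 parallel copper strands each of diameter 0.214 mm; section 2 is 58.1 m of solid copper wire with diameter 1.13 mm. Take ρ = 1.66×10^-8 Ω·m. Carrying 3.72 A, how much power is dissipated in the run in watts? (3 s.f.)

83.2 W

Section 1: A_strand = π(1.0700e-04)² = 3.597e-08 m²; R₁ = ρL/(N·A_s) = (1.66×10^-8)(208)/(19×3.597e-08) = 5.052 Ω
Section 2: A = π(d/2)² = π(5.6500e-04 m)² = 1.003e-06 m²
R₂ = (1.66×10^-8)(58.1)/(1.003e-06) = 0.9617 Ω
R = R₁ + R₂ = 6.014 Ω
P = I²R = (3.72)² × 6.014 = 83.2 W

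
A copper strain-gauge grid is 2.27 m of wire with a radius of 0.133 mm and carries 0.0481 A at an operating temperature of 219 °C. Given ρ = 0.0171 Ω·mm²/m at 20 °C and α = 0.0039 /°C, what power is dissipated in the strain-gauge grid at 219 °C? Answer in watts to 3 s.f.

ρ = 0.0171 Ω·mm²/m = 1.71×10^-8 Ω·m
A = πr² = π(1.3300e-04 m)² = 5.557e-08 m²
R₍20₎ = ρL/A = (1.71×10^-8)(2.27)/(5.557e-08) = 0.6985 Ω
R₍219₎ = R₍20₎(1 + αΔT) = 0.6985 × (1 + 0.0039×199) = 1.241 Ω
P = I²R = (0.0481)² × 1.241 = 0.00287 W

0.00287 W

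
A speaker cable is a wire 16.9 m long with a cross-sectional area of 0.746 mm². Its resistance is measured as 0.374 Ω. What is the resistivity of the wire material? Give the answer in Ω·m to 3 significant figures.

1.65×10^-8 Ω·m

A = 0.746 mm² = 7.460e-07 m²
ρ = RA/L = (0.374)(7.460e-07)/(16.9) = 1.65×10^-8 Ω·m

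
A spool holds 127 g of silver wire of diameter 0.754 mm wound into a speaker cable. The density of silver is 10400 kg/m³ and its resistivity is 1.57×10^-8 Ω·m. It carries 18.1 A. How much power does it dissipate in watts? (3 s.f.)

315 W

A = π(d/2)² = π(3.7700e-04 m)² = 4.4651e-07 m²
L = m/(density·A) = 0.127/(10400×4.4651e-07) = 27.35 m
R = ρL/A = (1.57×10^-8)(27.35)/(4.4651e-07) = 0.9616 Ω
P = I²R = (18.1)² × 0.9616 = 315 W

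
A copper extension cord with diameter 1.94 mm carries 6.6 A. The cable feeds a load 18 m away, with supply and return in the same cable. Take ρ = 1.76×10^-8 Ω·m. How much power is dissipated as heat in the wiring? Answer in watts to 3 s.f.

A = π(d/2)² = π(9.7000e-04 m)² = 2.956e-06 m²
Total conductor length (both ways) L = 2 × 18 = 36 m
R = ρL/A = (1.76×10^-8)(36)/(2.956e-06) = 0.2143 Ω
P = I²R = (6.6)² × 0.2143 = 9.34 W

9.34 W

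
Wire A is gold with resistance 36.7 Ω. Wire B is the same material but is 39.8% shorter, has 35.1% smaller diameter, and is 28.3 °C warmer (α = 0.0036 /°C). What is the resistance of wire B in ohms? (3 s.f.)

R ∝ ρL/d² with ρ ∝ (1+αΔT), so R_B/R_A = (1 − 39.8/100) × (1 − 35.1/100)⁻² × (1 + 0.0036×28.3)
= 0.602 × 2.374 × 1.102 = 1.575
R_B = 1.575 × 36.7 = 57.8 Ω

57.8 Ω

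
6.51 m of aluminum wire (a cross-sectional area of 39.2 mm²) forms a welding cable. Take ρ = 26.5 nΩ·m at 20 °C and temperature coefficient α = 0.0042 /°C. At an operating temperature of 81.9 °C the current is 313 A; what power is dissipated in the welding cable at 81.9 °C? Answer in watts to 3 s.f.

ρ = 26.5 nΩ·m = 2.65×10^-8 Ω·m
A = 39.2 mm² = 3.920e-05 m²
R₍20₎ = ρL/A = (2.65×10^-8)(6.51)/(3.920e-05) = 0.004401 Ω
R₍81.9₎ = R₍20₎(1 + αΔT) = 0.004401 × (1 + 0.0042×61.9) = 0.005545 Ω
P = I²R = (313)² × 0.005545 = 543 W

543 W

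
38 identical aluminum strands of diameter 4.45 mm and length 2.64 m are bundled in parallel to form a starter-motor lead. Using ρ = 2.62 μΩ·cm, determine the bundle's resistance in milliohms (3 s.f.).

ρ = 2.62 μΩ·cm = 2.62×10^-8 Ω·m
A_strand = π(2.2250e-03 m)² = 1.555e-05 m²
R_strand = ρL/A = (2.62×10^-8)(2.64)/(1.555e-05) = 0.004447 Ω
R_total = R_strand/N = 0.004447/38 = 0.117 mΩ

0.117 mΩ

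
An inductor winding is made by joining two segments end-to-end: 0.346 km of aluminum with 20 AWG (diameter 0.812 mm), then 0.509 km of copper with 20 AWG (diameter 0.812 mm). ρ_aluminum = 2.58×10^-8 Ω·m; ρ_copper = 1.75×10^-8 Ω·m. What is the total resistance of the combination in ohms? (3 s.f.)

Segment 1: A = π(0.812/2 mm)² = π(4.0600e-04 m)² = 5.178e-07 m²
R₁ = ρL/A = (2.58×10^-8)(346)/(5.178e-07) = 17.24 Ω
R₂ = (1.75×10^-8)(509)/(5.178e-07) = 17.2 Ω
R = R₁ + R₂ = 34.4 Ω

34.4 Ω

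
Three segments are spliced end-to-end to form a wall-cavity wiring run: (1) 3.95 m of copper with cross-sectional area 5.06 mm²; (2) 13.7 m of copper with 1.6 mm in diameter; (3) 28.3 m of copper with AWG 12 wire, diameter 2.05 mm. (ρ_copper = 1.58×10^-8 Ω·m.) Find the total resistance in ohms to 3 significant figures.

0.255 Ω

Seg 1: A = 5.06 mm² = 5.060e-06 m²
R_1 = (1.58×10^-8)(3.95)/(5.060e-06) = 0.01233 Ω
Seg 2: A = π(d/2)² = π(8.0000e-04 m)² = 2.011e-06 m²
R_2 = (1.58×10^-8)(13.7)/(2.011e-06) = 0.1077 Ω
Seg 3: A = π(2.05/2 mm)² = π(1.0250e-03 m)² = 3.301e-06 m²
R_3 = (1.58×10^-8)(28.3)/(3.301e-06) = 0.1355 Ω
R_total = R_1 + R_2 + R_3 = 0.255 Ω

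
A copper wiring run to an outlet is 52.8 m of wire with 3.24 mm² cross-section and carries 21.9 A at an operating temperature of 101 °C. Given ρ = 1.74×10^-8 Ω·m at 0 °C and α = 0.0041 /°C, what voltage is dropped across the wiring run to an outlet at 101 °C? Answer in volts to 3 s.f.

A = 3.24 mm² = 3.240e-06 m²
R₍0₎ = ρL/A = (1.74×10^-8)(52.8)/(3.240e-06) = 0.2836 Ω
R₍101₎ = R₍0₎(1 + αΔT) = 0.2836 × (1 + 0.0041×101) = 0.401 Ω
V = IR = 21.9 × 0.401 = 8.78 V

8.78 V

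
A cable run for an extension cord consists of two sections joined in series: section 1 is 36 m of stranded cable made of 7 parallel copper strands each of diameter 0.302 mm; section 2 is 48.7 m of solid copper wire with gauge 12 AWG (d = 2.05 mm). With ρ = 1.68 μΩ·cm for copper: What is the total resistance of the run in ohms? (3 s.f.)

ρ = 1.68 μΩ·cm = 1.68×10^-8 Ω·m
Section 1: A_strand = π(1.5100e-04)² = 7.163e-08 m²; R₁ = ρL/(N·A_s) = (1.68×10^-8)(36)/(7×7.163e-08) = 1.206 Ω
Section 2: A = π(2.05/2 mm)² = π(1.0250e-03 m)² = 3.301e-06 m²
R₂ = (1.68×10^-8)(48.7)/(3.301e-06) = 0.2479 Ω
R = R₁ + R₂ = 1.45 Ω

1.45 Ω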